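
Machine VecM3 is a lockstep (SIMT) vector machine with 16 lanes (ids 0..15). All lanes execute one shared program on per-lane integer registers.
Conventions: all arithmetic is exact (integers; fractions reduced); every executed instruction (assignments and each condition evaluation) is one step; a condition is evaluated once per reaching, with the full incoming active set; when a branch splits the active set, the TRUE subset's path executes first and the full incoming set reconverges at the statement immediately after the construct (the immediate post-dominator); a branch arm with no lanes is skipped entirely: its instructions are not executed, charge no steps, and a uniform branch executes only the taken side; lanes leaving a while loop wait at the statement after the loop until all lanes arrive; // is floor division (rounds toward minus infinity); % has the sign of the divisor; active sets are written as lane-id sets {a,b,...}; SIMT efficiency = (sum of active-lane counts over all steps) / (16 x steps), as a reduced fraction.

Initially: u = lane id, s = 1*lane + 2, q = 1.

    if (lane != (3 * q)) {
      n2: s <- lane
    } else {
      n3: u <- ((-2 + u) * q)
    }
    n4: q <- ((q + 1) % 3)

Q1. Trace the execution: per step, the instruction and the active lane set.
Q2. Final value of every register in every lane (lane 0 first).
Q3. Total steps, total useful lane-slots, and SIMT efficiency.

step 0: eval (lane != (3 * q))       {0,1,2,3,4,5,6,7,8,9,10,11,12,13,14,15}
step 1: s <- lane                    {0,1,2,4,5,6,7,8,9,10,11,12,13,14,15}
step 2: u <- ((-2 + u) * q)          {3}
step 3: q <- ((q + 1) % 3)           {0,1,2,3,4,5,6,7,8,9,10,11,12,13,14,15}

Answer: 4 steps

u: 0,1,2,1,4,5,6,7,8,9,10,11,12,13,14,15
s: 0,1,2,5,4,5,6,7,8,9,10,11,12,13,14,15
q: 2,2,2,2,2,2,2,2,2,2,2,2,2,2,2,2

steps = 4; useful = 48; efficiency = 48/64 = 3/4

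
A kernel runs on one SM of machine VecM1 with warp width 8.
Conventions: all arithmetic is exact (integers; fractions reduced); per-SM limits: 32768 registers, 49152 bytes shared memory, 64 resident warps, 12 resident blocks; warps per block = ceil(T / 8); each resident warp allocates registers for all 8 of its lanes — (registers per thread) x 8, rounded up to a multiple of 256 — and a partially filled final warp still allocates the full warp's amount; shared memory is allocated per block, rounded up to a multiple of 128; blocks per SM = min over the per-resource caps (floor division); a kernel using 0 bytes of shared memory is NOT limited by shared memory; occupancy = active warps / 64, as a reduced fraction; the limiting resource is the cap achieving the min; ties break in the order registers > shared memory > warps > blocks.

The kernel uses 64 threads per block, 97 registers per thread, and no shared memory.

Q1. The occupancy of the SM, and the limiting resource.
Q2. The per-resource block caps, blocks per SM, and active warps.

Answer: occupancy 1/2, limited by registers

registers: 4 blocks
shared memory: no limit (kernel uses none)
warps: 8 blocks
blocks: 12 blocks

Answer: 4 blocks, 32 active warps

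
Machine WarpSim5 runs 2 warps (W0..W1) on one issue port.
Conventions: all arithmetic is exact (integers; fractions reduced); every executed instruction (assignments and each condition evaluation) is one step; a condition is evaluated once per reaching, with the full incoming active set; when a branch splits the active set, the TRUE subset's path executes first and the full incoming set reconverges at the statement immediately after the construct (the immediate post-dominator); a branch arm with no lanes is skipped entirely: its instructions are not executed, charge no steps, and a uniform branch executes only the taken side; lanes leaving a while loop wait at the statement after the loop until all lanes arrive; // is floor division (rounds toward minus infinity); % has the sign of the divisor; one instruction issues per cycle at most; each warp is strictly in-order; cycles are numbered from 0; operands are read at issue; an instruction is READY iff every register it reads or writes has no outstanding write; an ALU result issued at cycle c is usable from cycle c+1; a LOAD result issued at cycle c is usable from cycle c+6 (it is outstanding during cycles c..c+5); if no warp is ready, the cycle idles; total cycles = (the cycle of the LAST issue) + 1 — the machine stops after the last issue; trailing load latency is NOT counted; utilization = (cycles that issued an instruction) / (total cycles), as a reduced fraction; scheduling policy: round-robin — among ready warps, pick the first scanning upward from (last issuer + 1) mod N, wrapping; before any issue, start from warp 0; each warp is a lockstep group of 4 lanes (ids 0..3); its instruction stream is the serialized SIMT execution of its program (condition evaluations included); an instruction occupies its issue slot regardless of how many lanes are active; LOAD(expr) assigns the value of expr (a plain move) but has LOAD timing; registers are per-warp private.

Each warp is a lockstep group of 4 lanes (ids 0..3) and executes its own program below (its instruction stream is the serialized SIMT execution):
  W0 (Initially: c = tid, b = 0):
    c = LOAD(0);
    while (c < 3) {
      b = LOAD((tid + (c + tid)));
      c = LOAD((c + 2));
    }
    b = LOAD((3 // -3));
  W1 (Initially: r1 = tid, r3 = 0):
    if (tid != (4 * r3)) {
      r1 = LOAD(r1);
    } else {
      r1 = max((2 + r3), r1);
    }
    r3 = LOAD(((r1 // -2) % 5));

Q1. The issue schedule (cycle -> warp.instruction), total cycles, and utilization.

cycle 0: W0.I0
cycle 1: W1.I0
cycle 2: W1.I1
cycle 3: idle
cycle 4: idle
cycle 5: idle
cycle 6: W0.I1
cycle 7: W0.I2
cycle 8: W1.I2
cycle 9: W0.I3
cycle 10: W1.I3
cycle 11: idle
cycle 12: idle
cycle 13: idle
cycle 14: idle
cycle 15: W0.I4
cycle 16: W0.I5
cycle 17: W0.I6
cycle 18: idle
cycle 19: idle
cycle 20: idle
cycle 21: idle
cycle 22: idle
cycle 23: W0.I7
cycle 24: W0.I8

Answer: 25 cycles, utilization 13/25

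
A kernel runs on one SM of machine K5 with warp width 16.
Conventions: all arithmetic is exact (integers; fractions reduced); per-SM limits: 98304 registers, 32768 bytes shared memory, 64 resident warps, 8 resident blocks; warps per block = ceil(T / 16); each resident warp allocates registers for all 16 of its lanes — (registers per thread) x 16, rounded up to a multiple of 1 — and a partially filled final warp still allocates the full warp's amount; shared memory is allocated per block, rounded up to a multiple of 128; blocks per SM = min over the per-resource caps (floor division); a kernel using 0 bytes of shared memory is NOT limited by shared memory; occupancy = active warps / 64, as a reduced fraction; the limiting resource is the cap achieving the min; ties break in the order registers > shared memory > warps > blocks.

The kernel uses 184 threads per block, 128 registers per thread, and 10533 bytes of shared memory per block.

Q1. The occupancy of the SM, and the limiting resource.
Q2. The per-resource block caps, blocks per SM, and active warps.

Answer: occupancy 9/16, limited by shared memory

registers: 4 blocks
shared memory: 3 blocks
warps: 5 blocks
blocks: 8 blocks

Answer: 3 blocks, 36 active warps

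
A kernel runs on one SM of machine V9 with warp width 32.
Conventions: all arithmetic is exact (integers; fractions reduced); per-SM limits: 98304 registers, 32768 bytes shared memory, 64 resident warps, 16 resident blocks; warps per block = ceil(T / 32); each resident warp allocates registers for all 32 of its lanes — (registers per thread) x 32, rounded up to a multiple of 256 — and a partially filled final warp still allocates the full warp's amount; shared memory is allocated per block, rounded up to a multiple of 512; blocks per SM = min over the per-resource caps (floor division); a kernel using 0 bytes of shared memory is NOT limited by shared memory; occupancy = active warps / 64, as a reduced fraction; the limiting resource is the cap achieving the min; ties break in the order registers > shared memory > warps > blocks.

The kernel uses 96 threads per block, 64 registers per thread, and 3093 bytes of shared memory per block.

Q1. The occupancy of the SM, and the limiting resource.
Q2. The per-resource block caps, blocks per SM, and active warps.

Answer: occupancy 27/64, limited by shared memory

registers: 16 blocks
shared memory: 9 blocks
warps: 21 blocks
blocks: 16 blocks

Answer: 9 blocks, 27 active warps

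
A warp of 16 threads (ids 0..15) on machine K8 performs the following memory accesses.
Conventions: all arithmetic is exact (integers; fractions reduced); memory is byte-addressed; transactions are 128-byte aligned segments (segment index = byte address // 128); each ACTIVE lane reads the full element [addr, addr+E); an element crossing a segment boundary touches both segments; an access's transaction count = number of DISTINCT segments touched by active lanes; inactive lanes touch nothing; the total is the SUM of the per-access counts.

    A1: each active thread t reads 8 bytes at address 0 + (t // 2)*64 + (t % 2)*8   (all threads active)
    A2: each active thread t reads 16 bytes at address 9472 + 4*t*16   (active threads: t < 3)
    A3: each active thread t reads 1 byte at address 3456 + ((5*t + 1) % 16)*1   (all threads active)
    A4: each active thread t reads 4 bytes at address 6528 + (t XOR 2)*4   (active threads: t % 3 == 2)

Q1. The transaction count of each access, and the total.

A1: 4 transactions
A2: 2 transactions
A3: 1 transaction
A4: 1 transaction

Answer: 4,2,1,1; total 8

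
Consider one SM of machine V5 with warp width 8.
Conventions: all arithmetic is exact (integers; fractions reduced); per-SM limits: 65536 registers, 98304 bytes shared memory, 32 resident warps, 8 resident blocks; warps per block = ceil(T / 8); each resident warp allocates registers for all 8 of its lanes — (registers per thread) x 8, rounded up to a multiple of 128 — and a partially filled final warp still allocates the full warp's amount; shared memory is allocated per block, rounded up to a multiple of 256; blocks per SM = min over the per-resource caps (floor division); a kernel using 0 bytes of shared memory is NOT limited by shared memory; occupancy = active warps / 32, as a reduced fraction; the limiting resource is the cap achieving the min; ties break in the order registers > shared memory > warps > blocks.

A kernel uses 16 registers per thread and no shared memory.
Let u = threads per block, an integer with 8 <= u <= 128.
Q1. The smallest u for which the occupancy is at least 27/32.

Answer: u = 25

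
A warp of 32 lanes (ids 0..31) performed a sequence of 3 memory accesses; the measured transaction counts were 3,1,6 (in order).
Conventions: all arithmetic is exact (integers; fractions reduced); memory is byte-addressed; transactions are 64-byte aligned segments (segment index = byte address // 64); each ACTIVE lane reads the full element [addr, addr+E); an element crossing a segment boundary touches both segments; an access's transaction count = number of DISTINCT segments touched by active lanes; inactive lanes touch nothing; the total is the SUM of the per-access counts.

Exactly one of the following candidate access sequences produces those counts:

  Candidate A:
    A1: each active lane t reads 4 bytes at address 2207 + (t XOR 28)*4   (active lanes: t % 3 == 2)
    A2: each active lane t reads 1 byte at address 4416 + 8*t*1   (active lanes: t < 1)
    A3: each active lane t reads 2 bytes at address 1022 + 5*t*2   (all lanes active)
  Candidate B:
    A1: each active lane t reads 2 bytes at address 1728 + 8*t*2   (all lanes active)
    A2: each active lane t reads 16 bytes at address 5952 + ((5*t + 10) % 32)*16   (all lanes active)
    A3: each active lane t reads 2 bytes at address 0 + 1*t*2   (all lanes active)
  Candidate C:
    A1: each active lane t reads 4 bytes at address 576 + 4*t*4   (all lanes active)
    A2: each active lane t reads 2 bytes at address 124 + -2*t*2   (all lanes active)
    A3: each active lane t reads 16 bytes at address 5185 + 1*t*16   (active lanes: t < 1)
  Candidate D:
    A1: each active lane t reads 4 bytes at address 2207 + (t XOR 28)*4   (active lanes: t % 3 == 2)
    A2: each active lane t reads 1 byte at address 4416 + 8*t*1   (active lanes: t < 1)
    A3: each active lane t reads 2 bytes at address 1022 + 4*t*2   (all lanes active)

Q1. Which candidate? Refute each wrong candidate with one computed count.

B: A1 gives 8 transactions, not 3
C: A1 gives 8 transactions, not 3
D: A3 gives 5 transactions, not 6
A: all counts match (3,1,6)

Answer: A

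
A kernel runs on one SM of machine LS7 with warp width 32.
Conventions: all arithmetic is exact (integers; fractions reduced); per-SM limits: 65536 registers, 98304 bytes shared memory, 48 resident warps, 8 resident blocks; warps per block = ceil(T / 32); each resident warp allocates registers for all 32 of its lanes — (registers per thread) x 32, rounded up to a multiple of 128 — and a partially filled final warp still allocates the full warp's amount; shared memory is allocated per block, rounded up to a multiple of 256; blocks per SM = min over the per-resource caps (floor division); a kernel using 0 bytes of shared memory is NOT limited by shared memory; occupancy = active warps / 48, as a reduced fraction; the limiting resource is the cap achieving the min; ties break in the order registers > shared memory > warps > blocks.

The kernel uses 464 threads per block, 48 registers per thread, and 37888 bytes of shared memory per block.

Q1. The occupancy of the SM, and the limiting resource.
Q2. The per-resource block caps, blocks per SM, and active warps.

Answer: occupancy 5/8, limited by registers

registers: 2 blocks
shared memory: 2 blocks
warps: 3 blocks
blocks: 8 blocks

Answer: 2 blocks, 30 active warps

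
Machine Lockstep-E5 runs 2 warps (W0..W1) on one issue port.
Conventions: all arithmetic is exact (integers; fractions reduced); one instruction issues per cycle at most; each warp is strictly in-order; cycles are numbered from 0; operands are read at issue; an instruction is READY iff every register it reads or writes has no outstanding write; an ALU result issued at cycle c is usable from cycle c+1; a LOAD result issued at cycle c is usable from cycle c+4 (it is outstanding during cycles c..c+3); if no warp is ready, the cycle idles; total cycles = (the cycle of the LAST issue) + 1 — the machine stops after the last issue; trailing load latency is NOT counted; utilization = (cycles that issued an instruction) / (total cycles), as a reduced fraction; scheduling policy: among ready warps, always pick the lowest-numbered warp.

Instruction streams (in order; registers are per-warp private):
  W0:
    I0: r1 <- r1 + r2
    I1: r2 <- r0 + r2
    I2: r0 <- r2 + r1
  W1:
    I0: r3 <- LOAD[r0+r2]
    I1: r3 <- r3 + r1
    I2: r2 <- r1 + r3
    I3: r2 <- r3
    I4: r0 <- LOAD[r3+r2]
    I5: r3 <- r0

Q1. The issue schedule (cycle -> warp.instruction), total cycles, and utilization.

cycle 0: W0.I0
cycle 1: W0.I1
cycle 2: W0.I2
cycle 3: W1.I0
cycle 4: idle
cycle 5: idle
cycle 6: idle
cycle 7: W1.I1
cycle 8: W1.I2
cycle 9: W1.I3
cycle 10: W1.I4
cycle 11: idle
cycle 12: idle
cycle 13: idle
cycle 14: W1.I5

Answer: 15 cycles, utilization 3/5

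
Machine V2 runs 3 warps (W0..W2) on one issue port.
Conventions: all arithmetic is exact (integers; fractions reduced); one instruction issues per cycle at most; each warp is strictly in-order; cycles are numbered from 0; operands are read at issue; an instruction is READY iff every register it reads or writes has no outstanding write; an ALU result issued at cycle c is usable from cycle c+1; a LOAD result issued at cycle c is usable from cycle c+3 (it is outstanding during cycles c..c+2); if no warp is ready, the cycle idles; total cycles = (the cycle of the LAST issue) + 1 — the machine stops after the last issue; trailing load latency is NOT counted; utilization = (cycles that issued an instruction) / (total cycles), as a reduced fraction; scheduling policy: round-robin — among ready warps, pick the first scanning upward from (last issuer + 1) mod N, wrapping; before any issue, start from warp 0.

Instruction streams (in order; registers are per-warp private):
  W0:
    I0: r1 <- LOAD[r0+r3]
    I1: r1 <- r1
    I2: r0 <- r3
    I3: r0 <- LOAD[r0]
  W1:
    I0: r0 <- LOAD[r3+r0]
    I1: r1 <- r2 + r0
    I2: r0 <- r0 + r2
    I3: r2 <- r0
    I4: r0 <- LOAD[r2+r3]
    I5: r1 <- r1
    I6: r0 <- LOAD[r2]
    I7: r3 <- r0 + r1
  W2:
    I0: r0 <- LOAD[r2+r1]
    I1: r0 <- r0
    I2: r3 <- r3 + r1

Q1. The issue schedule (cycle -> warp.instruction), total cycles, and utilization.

cycle 0: W0.I0
cycle 1: W1.I0
cycle 2: W2.I0
cycle 3: W0.I1
cycle 4: W1.I1
cycle 5: W2.I1
cycle 6: W0.I2
cycle 7: W1.I2
cycle 8: W2.I2
cycle 9: W0.I3
cycle 10: W1.I3
cycle 11: W1.I4
cycle 12: W1.I5
cycle 13: idle
cycle 14: W1.I6
cycle 15: idle
cycle 16: idle
cycle 17: W1.I7

Answer: 18 cycles, utilization 5/6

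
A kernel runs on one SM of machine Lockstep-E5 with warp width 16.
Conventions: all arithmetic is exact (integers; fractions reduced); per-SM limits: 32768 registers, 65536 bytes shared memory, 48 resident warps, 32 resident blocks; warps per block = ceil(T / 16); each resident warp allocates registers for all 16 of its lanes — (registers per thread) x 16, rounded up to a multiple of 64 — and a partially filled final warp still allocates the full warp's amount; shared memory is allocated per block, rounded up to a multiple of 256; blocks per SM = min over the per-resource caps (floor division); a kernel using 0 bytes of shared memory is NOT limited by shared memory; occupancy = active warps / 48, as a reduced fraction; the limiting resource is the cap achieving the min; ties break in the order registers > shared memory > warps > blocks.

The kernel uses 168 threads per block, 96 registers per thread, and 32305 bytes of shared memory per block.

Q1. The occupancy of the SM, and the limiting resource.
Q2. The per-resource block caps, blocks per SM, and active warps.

Answer: occupancy 11/48, limited by registers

registers: 1 block
shared memory: 2 blocks
warps: 4 blocks
blocks: 32 blocks

Answer: 1 block, 11 active warps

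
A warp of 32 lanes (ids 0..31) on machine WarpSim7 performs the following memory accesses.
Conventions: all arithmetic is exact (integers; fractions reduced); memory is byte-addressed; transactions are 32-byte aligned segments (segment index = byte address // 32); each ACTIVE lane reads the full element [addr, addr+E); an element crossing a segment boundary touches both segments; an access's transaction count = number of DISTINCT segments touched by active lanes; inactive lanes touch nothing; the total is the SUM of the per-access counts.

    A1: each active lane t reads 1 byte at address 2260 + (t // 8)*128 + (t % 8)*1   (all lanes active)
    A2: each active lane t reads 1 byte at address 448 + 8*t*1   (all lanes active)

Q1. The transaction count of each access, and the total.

A1: 4 transactions
A2: 8 transactions

Answer: 4,8; total 12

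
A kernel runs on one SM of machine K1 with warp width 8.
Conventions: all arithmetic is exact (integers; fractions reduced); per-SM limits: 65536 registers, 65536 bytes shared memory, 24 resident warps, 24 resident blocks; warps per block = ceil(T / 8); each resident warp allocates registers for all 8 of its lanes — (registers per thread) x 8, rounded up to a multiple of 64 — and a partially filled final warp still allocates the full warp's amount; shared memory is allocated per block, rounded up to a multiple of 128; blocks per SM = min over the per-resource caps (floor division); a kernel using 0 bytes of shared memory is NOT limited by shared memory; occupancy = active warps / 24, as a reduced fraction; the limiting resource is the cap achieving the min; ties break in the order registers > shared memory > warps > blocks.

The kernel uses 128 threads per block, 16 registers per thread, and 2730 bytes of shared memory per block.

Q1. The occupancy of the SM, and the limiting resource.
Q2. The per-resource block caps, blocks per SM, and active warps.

Answer: occupancy 2/3, limited by warps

registers: 32 blocks
shared memory: 23 blocks
warps: 1 block
blocks: 24 blocks

Answer: 1 block, 16 active warps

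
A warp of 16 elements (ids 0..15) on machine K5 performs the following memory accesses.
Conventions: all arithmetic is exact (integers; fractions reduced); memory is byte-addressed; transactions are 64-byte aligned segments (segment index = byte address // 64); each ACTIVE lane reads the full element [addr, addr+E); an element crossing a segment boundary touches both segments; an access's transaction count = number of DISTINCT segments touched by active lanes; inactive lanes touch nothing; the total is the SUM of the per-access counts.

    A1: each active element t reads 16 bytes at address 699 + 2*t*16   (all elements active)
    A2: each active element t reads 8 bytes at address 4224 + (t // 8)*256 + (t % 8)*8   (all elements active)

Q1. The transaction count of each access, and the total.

A1: 9 transactions
A2: 2 transactions

Answer: 9,2; total 11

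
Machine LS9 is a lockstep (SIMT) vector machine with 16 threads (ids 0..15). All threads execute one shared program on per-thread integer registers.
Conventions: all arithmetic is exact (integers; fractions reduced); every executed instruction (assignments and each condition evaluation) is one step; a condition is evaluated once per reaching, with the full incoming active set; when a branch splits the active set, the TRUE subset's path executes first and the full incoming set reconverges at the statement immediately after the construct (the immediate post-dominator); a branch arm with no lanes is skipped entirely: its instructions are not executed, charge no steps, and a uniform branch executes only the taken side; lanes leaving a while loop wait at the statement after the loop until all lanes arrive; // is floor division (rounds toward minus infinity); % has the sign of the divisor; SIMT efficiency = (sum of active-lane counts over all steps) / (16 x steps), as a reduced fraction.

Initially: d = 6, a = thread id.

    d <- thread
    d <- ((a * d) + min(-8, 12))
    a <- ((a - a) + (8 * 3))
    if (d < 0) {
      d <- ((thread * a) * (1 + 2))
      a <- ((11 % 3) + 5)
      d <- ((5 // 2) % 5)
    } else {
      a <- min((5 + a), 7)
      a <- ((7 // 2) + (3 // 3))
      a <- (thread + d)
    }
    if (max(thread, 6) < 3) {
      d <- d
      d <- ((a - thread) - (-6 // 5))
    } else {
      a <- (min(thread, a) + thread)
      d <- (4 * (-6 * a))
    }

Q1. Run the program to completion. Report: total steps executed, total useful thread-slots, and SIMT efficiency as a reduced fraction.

Answer: 13 steps, 160 useful, 10/13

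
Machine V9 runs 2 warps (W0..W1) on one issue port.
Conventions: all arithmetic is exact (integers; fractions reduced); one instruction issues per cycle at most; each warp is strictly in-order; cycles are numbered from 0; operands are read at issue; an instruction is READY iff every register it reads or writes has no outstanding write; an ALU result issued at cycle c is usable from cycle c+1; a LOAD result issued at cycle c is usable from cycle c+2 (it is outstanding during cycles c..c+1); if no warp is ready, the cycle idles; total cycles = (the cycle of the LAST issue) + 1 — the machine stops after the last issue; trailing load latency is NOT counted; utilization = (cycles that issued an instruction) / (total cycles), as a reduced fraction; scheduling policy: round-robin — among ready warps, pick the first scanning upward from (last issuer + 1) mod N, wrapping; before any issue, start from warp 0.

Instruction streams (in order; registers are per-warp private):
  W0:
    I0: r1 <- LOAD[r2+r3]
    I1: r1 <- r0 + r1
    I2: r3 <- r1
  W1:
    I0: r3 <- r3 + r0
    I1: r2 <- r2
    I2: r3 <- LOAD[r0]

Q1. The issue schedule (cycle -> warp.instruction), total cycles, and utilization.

cycle 0: W0.I0
cycle 1: W1.I0
cycle 2: W0.I1
cycle 3: W1.I1
cycle 4: W0.I2
cycle 5: W1.I2

Answer: 6 cycles, utilization 1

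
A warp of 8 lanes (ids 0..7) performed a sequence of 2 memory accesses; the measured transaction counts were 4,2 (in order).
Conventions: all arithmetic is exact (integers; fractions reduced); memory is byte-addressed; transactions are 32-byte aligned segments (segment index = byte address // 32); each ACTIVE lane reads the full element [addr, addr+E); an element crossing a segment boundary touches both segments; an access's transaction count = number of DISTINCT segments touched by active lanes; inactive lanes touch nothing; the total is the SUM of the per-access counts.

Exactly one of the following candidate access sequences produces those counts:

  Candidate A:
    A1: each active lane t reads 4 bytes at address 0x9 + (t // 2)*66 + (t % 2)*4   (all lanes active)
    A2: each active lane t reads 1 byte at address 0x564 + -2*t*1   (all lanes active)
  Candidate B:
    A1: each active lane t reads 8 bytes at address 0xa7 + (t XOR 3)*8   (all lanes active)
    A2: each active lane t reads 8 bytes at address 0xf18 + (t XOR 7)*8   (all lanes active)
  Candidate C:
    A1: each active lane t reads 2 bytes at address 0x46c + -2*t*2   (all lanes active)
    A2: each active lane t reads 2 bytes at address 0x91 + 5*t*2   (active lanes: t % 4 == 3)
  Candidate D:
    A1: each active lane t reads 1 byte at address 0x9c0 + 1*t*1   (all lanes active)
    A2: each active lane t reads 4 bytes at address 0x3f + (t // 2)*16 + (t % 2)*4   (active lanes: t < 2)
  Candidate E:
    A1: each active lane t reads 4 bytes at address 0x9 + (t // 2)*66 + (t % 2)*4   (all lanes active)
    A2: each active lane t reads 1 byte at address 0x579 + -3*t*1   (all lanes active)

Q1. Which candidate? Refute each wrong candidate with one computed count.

B: A1 gives 3 transactions, not 4
C: A1 gives 2 transactions, not 4
D: A1 gives 1 transaction, not 4
E: A2 gives 1 transaction, not 2
A: all counts match (4,2)

Answer: A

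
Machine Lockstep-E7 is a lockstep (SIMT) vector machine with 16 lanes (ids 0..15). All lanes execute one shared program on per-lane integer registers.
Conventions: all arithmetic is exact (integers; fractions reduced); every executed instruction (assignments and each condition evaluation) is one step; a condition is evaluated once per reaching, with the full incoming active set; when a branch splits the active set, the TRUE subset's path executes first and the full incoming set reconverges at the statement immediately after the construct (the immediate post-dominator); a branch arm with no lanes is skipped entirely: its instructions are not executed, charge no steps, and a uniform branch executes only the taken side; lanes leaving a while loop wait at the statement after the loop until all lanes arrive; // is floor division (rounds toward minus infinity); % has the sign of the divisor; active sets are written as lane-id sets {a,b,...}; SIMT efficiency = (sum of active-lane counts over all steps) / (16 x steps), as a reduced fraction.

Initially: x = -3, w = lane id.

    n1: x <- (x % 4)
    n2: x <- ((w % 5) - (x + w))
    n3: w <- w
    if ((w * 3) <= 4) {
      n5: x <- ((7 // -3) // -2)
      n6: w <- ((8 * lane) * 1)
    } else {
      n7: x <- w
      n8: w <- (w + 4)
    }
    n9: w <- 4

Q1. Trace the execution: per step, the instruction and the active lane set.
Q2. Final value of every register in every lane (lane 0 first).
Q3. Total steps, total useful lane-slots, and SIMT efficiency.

step 0: x <- (x % 4)                 {0,1,2,3,4,5,6,7,8,9,10,11,12,13,14,15}
step 1: x <- ((w % 5) - (x + w))     {0,1,2,3,4,5,6,7,8,9,10,11,12,13,14,15}
step 2: w <- w                       {0,1,2,3,4,5,6,7,8,9,10,11,12,13,14,15}
step 3: eval ((w * 3) <= 4)          {0,1,2,3,4,5,6,7,8,9,10,11,12,13,14,15}
step 4: x <- ((7 // -3) // -2)       {0,1}
step 5: w <- ((8 * lane) * 1)        {0,1}
step 6: x <- w                       {2,3,4,5,6,7,8,9,10,11,12,13,14,15}
step 7: w <- (w + 4)                 {2,3,4,5,6,7,8,9,10,11,12,13,14,15}
step 8: w <- 4                       {0,1,2,3,4,5,6,7,8,9,10,11,12,13,14,15}

Answer: 9 steps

x: 1,1,2,3,4,5,6,7,8,9,10,11,12,13,14,15
w: 4,4,4,4,4,4,4,4,4,4,4,4,4,4,4,4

steps = 9; useful = 112; efficiency = 112/144 = 7/9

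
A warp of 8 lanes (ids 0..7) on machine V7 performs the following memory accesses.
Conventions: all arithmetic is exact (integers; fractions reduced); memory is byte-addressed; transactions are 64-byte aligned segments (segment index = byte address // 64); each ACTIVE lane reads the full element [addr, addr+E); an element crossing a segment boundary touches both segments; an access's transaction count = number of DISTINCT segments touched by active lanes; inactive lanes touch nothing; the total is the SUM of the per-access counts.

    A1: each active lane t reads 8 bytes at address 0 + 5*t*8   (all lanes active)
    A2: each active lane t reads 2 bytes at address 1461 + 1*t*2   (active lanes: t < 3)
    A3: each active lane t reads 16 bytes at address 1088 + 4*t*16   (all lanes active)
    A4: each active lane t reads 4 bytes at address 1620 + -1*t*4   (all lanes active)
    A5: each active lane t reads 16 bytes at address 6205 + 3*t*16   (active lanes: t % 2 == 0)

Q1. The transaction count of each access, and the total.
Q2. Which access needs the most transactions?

A1: 5 transactions
A2: 1 transaction
A3: 8 transactions
A4: 2 transactions
A5: 6 transactions

Answer: 5,1,8,2,6; total 22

Answer: A3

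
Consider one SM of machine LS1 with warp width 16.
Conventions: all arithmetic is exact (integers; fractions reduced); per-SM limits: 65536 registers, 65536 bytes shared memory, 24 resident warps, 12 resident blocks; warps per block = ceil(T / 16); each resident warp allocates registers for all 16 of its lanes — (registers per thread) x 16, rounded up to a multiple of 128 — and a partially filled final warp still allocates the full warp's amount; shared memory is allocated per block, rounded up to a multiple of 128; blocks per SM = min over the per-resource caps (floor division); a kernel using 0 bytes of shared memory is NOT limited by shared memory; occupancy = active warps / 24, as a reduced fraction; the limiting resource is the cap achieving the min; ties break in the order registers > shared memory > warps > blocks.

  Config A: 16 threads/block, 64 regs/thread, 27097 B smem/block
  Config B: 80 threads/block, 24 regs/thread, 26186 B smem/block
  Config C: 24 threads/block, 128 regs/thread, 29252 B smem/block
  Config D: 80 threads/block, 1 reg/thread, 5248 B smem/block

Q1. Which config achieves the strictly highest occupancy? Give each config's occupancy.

occupancies: A 1/12, B 5/12, C 1/6, D 5/6

Answer: D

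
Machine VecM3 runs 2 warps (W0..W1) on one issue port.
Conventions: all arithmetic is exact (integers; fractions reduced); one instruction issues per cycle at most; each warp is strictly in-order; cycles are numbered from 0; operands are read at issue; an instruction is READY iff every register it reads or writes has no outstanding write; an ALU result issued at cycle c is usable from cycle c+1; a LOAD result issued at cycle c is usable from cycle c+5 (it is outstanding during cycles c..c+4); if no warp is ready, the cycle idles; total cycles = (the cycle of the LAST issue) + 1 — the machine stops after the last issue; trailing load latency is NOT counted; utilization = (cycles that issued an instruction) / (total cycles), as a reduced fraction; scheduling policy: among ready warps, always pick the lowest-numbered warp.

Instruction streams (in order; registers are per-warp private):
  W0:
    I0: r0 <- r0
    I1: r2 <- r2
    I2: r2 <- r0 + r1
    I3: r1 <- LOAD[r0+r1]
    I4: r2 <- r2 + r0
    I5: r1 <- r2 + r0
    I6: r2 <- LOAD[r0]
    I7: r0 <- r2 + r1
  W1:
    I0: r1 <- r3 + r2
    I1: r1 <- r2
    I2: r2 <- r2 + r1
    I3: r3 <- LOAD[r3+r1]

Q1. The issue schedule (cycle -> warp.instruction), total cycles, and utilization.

cycle 0: W0.I0
cycle 1: W0.I1
cycle 2: W0.I2
cycle 3: W0.I3
cycle 4: W0.I4
cycle 5: W1.I0
cycle 6: W1.I1
cycle 7: W1.I2
cycle 8: W0.I5
cycle 9: W0.I6
cycle 10: W1.I3
cycle 11: idle
cycle 12: idle
cycle 13: idle
cycle 14: W0.I7

Answer: 15 cycles, utilization 4/5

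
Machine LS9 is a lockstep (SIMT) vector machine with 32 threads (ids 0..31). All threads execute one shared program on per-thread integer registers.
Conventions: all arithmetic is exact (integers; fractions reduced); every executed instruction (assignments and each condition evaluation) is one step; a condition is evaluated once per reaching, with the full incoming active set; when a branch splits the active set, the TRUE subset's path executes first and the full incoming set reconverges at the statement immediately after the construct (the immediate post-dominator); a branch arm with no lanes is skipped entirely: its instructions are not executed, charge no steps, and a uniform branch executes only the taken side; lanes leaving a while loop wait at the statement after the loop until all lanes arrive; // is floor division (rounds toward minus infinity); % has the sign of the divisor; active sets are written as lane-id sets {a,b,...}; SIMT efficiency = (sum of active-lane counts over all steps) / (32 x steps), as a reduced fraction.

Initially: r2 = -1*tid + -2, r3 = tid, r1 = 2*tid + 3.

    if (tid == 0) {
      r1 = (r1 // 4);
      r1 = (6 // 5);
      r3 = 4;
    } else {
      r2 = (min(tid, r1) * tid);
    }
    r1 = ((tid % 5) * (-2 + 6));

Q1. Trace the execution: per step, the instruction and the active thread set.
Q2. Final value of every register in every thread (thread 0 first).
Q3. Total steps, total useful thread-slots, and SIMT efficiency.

step 0: eval (tid == 0)              {0,1,2,3,4,5,6,7,8,9,10,11,12,13,14,15,16,17,18,19,20,21,22,23,24,25,26,27,28,29,30,31}
step 1: r1 <- (r1 // 4)              {0}
step 2: r1 <- (6 // 5)               {0}
step 3: r3 <- 4                      {0}
step 4: r2 <- (min(tid, r1) * tid)   {1,2,3,4,5,6,7,8,9,10,11,12,13,14,15,16,17,18,19,20,21,22,23,24,25,26,27,28,29,30,31}
step 5: r1 <- ((tid % 5) * (-2 + 6)) {0,1,2,3,4,5,6,7,8,9,10,11,12,13,14,15,16,17,18,19,20,21,22,23,24,25,26,27,28,29,30,31}

Answer: 6 steps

r2: -2,1,4,9,16,25,36,49,64,81,100,121,144,169,196,225,256,289,324,361,400,441,484,529,576,625,676,729,784,841,900,961
r3: 4,1,2,3,4,5,6,7,8,9,10,11,12,13,14,15,16,17,18,19,20,21,22,23,24,25,26,27,28,29,30,31
r1: 0,4,8,12,16,0,4,8,12,16,0,4,8,12,16,0,4,8,12,16,0,4,8,12,16,0,4,8,12,16,0,4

steps = 6; useful = 98; efficiency = 98/192 = 49/96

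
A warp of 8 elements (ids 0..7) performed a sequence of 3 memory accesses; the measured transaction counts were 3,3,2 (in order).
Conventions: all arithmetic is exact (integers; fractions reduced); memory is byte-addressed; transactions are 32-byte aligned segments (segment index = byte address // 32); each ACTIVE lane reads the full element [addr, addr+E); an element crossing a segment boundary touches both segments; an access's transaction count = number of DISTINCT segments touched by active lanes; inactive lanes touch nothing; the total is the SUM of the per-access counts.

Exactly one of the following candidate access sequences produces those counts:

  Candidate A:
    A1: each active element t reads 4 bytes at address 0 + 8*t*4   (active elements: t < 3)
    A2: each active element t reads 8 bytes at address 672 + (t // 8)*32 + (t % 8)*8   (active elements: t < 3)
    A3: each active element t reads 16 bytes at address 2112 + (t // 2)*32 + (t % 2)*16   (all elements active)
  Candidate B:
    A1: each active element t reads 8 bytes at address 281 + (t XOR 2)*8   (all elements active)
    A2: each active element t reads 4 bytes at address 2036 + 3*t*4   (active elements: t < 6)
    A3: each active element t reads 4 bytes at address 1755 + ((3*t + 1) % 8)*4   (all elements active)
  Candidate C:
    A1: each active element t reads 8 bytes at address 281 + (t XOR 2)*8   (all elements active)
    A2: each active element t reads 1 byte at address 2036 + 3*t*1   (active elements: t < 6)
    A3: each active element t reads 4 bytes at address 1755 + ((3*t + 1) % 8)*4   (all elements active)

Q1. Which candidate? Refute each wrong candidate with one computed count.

A: A2 gives 1 transaction, not 3
C: A2 gives 2 transactions, not 3
B: all counts match (3,3,2)

Answer: B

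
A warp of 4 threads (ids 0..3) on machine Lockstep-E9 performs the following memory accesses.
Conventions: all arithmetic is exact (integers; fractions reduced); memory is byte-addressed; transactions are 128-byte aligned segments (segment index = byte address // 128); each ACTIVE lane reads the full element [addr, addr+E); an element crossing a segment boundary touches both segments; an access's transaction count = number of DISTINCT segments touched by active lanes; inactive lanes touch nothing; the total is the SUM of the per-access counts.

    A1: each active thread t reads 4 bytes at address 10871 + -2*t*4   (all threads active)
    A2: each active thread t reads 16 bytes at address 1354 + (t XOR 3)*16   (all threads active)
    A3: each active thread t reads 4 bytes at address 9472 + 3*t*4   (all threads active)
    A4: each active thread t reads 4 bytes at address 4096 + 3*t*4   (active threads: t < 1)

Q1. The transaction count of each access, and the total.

A1: 1 transaction
A2: 2 transactions
A3: 1 transaction
A4: 1 transaction

Answer: 1,2,1,1; total 5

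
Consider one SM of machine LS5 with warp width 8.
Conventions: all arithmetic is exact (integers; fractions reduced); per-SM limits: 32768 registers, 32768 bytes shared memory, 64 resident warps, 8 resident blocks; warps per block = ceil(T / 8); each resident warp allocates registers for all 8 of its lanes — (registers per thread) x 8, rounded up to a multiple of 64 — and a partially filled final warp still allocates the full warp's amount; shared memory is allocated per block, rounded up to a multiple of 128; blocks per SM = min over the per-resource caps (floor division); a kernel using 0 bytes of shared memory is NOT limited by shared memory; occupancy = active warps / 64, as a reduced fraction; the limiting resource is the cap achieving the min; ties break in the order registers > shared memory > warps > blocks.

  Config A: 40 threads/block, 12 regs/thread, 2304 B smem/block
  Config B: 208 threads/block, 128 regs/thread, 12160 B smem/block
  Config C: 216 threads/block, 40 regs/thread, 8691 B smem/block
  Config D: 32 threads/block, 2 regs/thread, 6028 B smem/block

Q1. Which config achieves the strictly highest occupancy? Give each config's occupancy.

occupancies: A 5/8, B 13/32, C 27/32, D 5/16

Answer: C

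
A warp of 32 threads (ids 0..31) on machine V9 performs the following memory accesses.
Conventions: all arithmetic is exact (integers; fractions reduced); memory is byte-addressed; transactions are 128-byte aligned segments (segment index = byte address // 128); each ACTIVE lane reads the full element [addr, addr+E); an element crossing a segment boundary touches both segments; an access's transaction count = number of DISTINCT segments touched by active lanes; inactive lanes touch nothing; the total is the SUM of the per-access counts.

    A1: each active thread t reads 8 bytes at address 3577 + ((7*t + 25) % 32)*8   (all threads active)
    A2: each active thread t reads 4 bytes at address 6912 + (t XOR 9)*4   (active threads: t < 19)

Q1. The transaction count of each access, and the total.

A1: 3 transactions
A2: 1 transaction

Answer: 3,1; total 4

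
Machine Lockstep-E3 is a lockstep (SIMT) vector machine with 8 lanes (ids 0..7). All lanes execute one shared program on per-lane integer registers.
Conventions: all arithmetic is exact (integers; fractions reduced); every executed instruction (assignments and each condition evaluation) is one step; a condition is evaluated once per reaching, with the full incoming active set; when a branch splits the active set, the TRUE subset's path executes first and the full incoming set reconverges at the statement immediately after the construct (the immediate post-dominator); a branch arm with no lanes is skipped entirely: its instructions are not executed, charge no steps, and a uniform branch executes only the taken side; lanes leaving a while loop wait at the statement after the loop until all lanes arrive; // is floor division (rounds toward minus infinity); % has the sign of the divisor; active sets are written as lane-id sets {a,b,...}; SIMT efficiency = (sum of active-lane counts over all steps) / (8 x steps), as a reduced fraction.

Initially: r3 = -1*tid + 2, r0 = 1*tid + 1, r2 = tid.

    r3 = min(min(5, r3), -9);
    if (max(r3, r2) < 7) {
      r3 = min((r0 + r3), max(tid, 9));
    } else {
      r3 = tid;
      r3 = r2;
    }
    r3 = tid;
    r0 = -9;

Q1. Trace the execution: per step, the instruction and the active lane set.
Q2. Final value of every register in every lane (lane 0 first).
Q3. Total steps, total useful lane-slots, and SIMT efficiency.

step 0: r3 <- min(min(5, r3), -9)    {0,1,2,3,4,5,6,7}
step 1: eval (max(r3, r2) < 7)       {0,1,2,3,4,5,6,7}
step 2: r3 <- min((r0 + r3), max(tid, 9)) {0,1,2,3,4,5,6}
step 3: r3 <- tid                    {7}
step 4: r3 <- r2                     {7}
step 5: r3 <- tid                    {0,1,2,3,4,5,6,7}
step 6: r0 <- -9                     {0,1,2,3,4,5,6,7}

Answer: 7 steps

r3: 0,1,2,3,4,5,6,7
r0: -9,-9,-9,-9,-9,-9,-9,-9
r2: 0,1,2,3,4,5,6,7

steps = 7; useful = 41; efficiency = 41/56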